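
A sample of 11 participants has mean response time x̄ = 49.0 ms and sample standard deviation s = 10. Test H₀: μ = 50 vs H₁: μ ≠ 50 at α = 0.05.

t = (x̄ - μ₀)/(s/√n) = (49.0 - 50)/(10/√11) = -0.332. df = 10, critical t = ±2.228. Fail to reject H₀.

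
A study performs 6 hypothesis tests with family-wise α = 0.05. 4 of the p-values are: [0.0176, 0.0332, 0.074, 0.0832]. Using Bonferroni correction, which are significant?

Bonferroni α = 0.05/6 = 0.00833. None of the given p-values are significant.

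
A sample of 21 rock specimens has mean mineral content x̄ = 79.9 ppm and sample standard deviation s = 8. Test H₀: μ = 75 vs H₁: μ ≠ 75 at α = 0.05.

t = (x̄ - μ₀)/(s/√n) = (79.9 - 75)/(8/√21) = 2.807. df = 20, critical t = ±2.086. Reject H₀.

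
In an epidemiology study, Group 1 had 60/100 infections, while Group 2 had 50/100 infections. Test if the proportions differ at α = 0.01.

p̂₁ = 0.6, p̂₂ = 0.5, pooled p̂ = 0.55. z = 1.421. Critical: ±2.576. Fail to reject H₀.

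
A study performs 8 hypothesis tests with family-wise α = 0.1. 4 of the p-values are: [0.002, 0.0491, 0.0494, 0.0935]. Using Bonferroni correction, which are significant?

Bonferroni α = 0.1/8 = 0.0125. Significant p-values: [0.002]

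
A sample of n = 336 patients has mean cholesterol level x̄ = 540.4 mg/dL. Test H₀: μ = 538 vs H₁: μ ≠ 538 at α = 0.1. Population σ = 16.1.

z = (x̄ - μ₀)/(σ/√n) = (540.4 - 538)/(16.1/√336) = 2.732. Critical value: ±1.645. Since |2.732| > 1.645, Reject H₀.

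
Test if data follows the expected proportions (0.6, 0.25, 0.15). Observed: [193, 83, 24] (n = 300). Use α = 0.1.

Expected: [180.0, 75.0, 45.0]. χ² = 11.592. df = 2, critical = 4.605. Reject H₀.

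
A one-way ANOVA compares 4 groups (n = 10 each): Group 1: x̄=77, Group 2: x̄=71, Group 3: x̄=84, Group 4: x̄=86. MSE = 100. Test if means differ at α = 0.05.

Grand mean = 79.5. SS_between = 1410.0, MS_between = 470.0. F = 4.7, F_crit ≈ 2.866. Reject H₀.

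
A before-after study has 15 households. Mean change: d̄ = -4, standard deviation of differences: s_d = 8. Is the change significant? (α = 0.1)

t = d̄/(s_d/√n) = -4/(8/√15) = -1.936. df = 14, critical t = ±1.761. Reject H₀.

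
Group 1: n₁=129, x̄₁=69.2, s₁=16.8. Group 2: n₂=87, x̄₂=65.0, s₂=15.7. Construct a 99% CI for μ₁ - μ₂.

Difference = 4.2. SE = √(16.8²/129 + 15.7²/87) = 2.241. CI = (-1.57, 9.97)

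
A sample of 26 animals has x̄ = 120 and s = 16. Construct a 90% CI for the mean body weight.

CI = x̄ ± t*(s/√n) = 120 ± 1.708(16/√26) = (114.64, 125.36)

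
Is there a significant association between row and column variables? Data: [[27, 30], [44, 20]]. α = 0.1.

χ² = 5.684. df = 1, critical = 2.706. Reject H₀. Variables are dependent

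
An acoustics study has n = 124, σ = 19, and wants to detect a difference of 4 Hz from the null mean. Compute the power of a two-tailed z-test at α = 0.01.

SE = σ/√n = 19/√124 = 1.706. Non-centrality λ = d/SE = 4/1.706 = 2.344. Power ≈ Φ(λ - z_{α/2}) = Φ(2.344 - 2.576) = Φ(-0.232) = 0.408.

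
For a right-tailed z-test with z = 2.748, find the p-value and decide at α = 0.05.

p = P(Z > 2.748) = 1 - Φ(2.748) ≈ 0.003. Since p < 0.05, reject H₀ (significant) at α = 0.05.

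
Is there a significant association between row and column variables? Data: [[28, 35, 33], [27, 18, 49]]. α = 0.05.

χ² = 8.573. df = 2, critical = 5.991. Reject H₀. Variables are dependent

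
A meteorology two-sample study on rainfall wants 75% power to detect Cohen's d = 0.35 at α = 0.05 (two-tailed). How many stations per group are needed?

z_{α/2} = 1.96, z_β = Φ⁻¹(0.75) = 0.674. For small effect (d = 0.35): n per group = 2(z_{α/2} + z_β)²/d² = 2(1.96 + 0.674)²/0.35² = 113.3 → 114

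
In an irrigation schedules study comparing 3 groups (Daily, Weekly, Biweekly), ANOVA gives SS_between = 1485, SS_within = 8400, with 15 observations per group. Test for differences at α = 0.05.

df_between = 2, df_within = 42. F = MS_between/MS_within = 742.5/200.0 = 3.712. F_crit ≈ 3.22. Reject H₀. At least one mean differs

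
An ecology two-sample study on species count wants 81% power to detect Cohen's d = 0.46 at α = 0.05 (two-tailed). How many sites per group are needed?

z_{α/2} = 1.96, z_β = Φ⁻¹(0.81) = 0.878. For small effect (d = 0.46): n per group = 2(z_{α/2} + z_β)²/d² = 2(1.96 + 0.878)²/0.46² = 76.1 → 77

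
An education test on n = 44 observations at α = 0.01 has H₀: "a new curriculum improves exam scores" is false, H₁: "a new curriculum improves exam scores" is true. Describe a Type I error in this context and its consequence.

Type I error: rejecting H₀ when it is true — concluding that a new curriculum improves exam scores when in fact it is not. Consequence: adopting a curriculum that gives no real benefit — disruption for nothing.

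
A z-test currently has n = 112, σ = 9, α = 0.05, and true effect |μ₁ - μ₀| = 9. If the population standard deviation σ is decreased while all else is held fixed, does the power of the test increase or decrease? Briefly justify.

Power increases: a smaller σ shrinks the standard error σ/√n, moving the sampling distribution under H₁ further from the critical value.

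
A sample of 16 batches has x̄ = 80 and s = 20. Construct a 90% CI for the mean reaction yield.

CI = x̄ ± t*(s/√n) = 80 ± 1.753(20/√16) = (71.23, 88.77)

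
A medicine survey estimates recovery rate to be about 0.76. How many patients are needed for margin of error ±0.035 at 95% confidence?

n = z²p(1-p)/E² = 1.96²×0.76×0.24/0.035² = 572.01 → n = 573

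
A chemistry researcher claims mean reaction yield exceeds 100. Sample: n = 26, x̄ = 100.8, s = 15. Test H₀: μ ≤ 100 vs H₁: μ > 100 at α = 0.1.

t = (100.8 - 100)/(15/√26) = 0.272, df = 25. Critical t = 1.316. Fail to reject H₀.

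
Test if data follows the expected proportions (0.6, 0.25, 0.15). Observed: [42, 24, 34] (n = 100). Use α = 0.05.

Expected: [60.0, 25.0, 15.0]. χ² = 29.507. df = 2, critical = 5.991. Reject H₀.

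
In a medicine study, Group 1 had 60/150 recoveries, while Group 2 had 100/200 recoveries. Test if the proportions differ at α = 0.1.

p̂₁ = 0.4, p̂₂ = 0.5, pooled p̂ = 0.457. z = -1.858. Critical: ±1.645. Reject H₀.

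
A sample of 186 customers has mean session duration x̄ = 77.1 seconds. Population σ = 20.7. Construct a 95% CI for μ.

CI = x̄ ± z*(σ/√n) = 77.1 ± 1.96(20.7/√186) = 77.1 ± 2.97 = (74.13, 80.07)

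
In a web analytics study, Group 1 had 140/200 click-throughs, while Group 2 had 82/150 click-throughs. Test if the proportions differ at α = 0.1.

p̂₁ = 0.7, p̂₂ = 0.547, pooled p̂ = 0.634. z = 2.947. Critical: ±1.645. Reject H₀.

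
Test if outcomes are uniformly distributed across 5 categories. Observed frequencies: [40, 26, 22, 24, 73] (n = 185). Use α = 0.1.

Expected = 37 each. χ² = Σ(O-E)²/E = 49.189. df = 4, critical value = 7.779. Reject H₀.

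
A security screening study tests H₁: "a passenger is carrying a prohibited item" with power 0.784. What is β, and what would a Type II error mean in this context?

β = 1 - power = 1 - 0.784 = 0.216. A Type II error is failing to reject H₀ when H₀ is false (false negative) — here, failing to conclude that a passenger is carrying a prohibited item when in fact it is true. Consequence: letting a prohibited item through — security breach.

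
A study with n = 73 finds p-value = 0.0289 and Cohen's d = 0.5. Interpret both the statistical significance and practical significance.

Statistically significant (p = 0.0289 < 0.05). Cohen's d = 0.5 indicates a medium effect size. Both statistical and practical significance should be considered.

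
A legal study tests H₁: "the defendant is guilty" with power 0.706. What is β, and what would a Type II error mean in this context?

β = 1 - power = 1 - 0.706 = 0.294. A Type II error is failing to reject H₀ when H₀ is false (false negative) — here, failing to conclude that the defendant is guilty when in fact it is true. Consequence: acquitting a guilty person.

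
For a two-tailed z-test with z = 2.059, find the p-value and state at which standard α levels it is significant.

p = 2·P(Z > |2.059|) = 2·(1 - Φ(2.059)) ≈ 0.0395. Significant at α = 0.1; Significant at α = 0.05.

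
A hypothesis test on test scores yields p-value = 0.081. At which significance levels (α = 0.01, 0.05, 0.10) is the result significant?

p = 0.081. Significant at: α = 0.1.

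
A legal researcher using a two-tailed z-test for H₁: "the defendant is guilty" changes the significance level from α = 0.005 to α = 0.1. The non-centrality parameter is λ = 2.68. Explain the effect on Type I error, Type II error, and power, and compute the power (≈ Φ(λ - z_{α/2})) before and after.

Increasing α from 0.005 to 0.1:
• Type I error rate increases (α is the Type I rate by definition).
• Critical value moves from z_{α/2} = 2.807 to 1.645, so power = Φ(λ - z_{α/2}) goes from Φ(2.68 - 2.807) = 0.449 to Φ(2.68 - 1.645) = 0.85.
• Type II error rate β = 1 - power therefore decreases (0.551 → 0.15).
Appropriate when false negatives are costly — here, acquitting a guilty person.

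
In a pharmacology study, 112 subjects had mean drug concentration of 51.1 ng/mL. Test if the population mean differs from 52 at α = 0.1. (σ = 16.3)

z = (x̄ - μ₀)/(σ/√n) = (51.1 - 52)/(16.3/√112) = -0.584. Critical value: ±1.645. Since |-0.584| ≤ 1.645, Fail to reject H₀.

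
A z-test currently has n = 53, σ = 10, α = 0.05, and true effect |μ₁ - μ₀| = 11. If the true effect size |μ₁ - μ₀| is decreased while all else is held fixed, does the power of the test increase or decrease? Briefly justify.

Power decreases: a smaller true effect decreases the non-centrality λ = |μ₁ - μ₀|/(σ/√n).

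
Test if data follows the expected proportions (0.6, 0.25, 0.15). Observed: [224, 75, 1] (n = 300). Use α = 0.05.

Expected: [180.0, 75.0, 45.0]. χ² = 53.778. df = 2, critical = 5.991. Reject H₀.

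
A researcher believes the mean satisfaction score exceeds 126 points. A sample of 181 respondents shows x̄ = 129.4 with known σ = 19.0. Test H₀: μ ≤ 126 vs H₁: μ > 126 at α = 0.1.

z = 2.407. Critical value: 1.28. Reject H₀.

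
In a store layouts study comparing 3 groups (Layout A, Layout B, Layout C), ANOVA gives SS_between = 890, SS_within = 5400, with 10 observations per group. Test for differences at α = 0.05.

df_between = 2, df_within = 27. F = MS_between/MS_within = 445.0/200.0 = 2.225. F_crit ≈ 3.354. Fail to reject H₀.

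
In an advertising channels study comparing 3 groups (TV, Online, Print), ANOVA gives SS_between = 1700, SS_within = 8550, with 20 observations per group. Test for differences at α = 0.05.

df_between = 2, df_within = 57. F = MS_between/MS_within = 850.0/150.0 = 5.667. F_crit ≈ 3.159. Reject H₀. At least one mean differs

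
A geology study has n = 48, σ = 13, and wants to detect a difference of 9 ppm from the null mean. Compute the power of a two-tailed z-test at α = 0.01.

SE = σ/√n = 13/√48 = 1.876. Non-centrality λ = d/SE = 9/1.876 = 4.796. Power ≈ Φ(λ - z_{α/2}) = Φ(4.796 - 2.576) = Φ(2.22) = 0.987.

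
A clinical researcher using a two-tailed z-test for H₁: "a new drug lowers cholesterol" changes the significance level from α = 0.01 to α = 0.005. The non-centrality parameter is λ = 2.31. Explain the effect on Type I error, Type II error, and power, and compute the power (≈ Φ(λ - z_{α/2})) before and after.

Decreasing α from 0.01 to 0.005:
• Type I error rate decreases (α is the Type I rate by definition).
• Critical value moves from z_{α/2} = 2.576 to 2.807, so power = Φ(λ - z_{α/2}) goes from Φ(2.31 - 2.576) = 0.395 to Φ(2.31 - 2.807) = 0.31.
• Type II error rate β = 1 - power therefore increases (0.605 → 0.69).
Appropriate when false positives are costly — here, approving an ineffective drug — patients take a useless medication and may skip effective alternatives.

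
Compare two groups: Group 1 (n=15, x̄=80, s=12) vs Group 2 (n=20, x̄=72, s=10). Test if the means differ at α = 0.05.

Pooled sp = 10.89. t = 2.15, df = 33. Critical t = ±2.035. Reject H₀.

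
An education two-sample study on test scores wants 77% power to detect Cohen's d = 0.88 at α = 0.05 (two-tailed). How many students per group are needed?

z_{α/2} = 1.96, z_β = Φ⁻¹(0.77) = 0.739. For large effect (d = 0.88): n per group = 2(z_{α/2} + z_β)²/d² = 2(1.96 + 0.739)²/0.88² = 18.8 → 19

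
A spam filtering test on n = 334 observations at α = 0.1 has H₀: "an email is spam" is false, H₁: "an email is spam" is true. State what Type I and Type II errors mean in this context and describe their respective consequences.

Type I (false positive): concluding that an email is spam when it is not — a legitimate email is sent to the spam folder and the user misses it. Type II (false negative): failing to conclude that an email is spam when it is — a spam email lands in the inbox. Which is costlier depends on domain priorities and is a judgement call rather than a statistical fact.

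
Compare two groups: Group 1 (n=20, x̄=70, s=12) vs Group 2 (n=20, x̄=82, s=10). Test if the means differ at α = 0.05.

Pooled sp = 11.05. t = -3.436, df = 38. Critical t = ±2.024. Reject H₀.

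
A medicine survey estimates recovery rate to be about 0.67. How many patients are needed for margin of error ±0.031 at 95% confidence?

n = z²p(1-p)/E² = 1.96²×0.67×0.33/0.031² = 883.8 → n = 884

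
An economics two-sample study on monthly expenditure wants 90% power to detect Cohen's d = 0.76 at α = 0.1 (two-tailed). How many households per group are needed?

z_{α/2} = 1.645, z_β = Φ⁻¹(0.9) = 1.282. For medium effect (d = 0.76): n per group = 2(z_{α/2} + z_β)²/d² = 2(1.645 + 1.282)²/0.76² = 29.7 → 30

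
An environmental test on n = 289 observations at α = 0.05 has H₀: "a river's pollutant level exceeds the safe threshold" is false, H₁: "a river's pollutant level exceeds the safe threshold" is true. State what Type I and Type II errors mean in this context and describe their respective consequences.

Type I (false positive): concluding that a river's pollutant level exceeds the safe threshold when it is not — shutting down a compliant factory unnecessarily. Type II (false negative): failing to conclude that a river's pollutant level exceeds the safe threshold when it is — allowing unsafe pollution to continue. Which is costlier depends on domain priorities and is a judgement call rather than a statistical fact.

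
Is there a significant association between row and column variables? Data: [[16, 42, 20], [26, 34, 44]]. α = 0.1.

χ² = 8.686. df = 2, critical = 4.605. Reject H₀. Variables are dependent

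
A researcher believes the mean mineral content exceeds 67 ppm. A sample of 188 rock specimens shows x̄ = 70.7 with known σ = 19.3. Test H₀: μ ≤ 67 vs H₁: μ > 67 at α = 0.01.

z = 2.629. Critical value: 2.33. Reject H₀.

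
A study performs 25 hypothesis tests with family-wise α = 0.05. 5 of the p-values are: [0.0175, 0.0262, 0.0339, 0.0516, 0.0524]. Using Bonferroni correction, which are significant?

Bonferroni α = 0.05/25 = 0.002. None of the given p-values are significant.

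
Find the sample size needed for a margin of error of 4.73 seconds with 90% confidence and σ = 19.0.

n = (z*σ/E)² = (1.645×19.0/4.73)² = 43.7 → n = 44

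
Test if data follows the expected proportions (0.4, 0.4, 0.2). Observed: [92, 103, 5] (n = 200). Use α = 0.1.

Expected: [80.0, 80.0, 40.0]. χ² = 39.038. df = 2, critical = 4.605. Reject H₀.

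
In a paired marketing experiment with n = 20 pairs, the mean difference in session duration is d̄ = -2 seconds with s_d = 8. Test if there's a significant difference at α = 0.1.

t = d̄/(s_d/√n) = -2/(8/√20) = -1.118. df = 19, critical t = ±1.729. Fail to reject H₀.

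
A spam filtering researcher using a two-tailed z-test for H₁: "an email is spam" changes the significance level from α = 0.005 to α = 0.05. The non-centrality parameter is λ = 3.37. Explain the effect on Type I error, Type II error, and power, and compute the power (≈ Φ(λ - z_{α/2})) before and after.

Increasing α from 0.005 to 0.05:
• Type I error rate increases (α is the Type I rate by definition).
• Critical value moves from z_{α/2} = 2.807 to 1.96, so power = Φ(λ - z_{α/2}) goes from Φ(3.37 - 2.807) = 0.713 to Φ(3.37 - 1.96) = 0.921.
• Type II error rate β = 1 - power therefore decreases (0.287 → 0.079).
Appropriate when false negatives are costly — here, a spam email lands in the inbox.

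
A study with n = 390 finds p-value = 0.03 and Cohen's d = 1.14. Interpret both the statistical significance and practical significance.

Statistically significant (p = 0.03 < 0.05). Cohen's d = 1.14 indicates a large effect size. Both statistical and practical significance should be considered.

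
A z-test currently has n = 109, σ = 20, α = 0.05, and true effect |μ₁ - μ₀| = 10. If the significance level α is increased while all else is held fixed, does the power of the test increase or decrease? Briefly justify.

Power increases: a larger α lowers the critical value, so more of the H₁ sampling distribution falls in the rejection region.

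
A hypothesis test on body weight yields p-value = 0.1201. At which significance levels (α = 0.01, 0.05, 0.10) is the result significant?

p = 0.1201. Not significant at any of the given levels.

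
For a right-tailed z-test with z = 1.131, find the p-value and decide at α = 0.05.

p = P(Z > 1.131) = 1 - Φ(1.131) ≈ 0.129. Since p ≥ 0.05, fail to reject H₀ (not significant) at α = 0.05.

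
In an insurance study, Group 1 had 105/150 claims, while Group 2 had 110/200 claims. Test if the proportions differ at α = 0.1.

p̂₁ = 0.7, p̂₂ = 0.55, pooled p̂ = 0.614. z = 2.853. Critical: ±1.645. Reject H₀.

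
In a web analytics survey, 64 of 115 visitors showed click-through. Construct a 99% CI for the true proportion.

p̂ = 0.557. CI = p̂ ± z*√(p̂(1-p̂)/n) = (0.437, 0.676)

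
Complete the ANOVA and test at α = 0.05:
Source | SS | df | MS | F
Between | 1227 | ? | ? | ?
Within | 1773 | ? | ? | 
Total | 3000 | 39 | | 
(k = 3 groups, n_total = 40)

df_between = 2, df_within = 37. MS_between = 613.5, MS_within = 47.92. F = 12.803, F_crit ≈ 3.252. Reject H₀.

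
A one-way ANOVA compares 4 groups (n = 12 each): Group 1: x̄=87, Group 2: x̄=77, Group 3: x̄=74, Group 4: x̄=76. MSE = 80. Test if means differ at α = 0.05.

Grand mean = 78.5. SS_between = 1212.0, MS_between = 404.0. F = 5.05, F_crit ≈ 2.816. Reject H₀.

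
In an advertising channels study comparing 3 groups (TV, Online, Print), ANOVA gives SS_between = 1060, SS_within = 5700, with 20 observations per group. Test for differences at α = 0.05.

df_between = 2, df_within = 57. F = MS_between/MS_within = 530.0/100.0 = 5.3. F_crit ≈ 3.159. Reject H₀. At least one mean differs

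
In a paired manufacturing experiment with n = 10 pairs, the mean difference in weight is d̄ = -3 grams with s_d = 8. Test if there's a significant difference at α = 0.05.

t = d̄/(s_d/√n) = -3/(8/√10) = -1.186. df = 9, critical t = ±2.262. Fail to reject H₀.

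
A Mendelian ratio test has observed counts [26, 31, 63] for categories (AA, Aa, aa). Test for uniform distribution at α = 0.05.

Expected = 40 each. χ² = Σ(O-E)²/E = 20.15. df = 2, critical value = 5.991. Reject H₀.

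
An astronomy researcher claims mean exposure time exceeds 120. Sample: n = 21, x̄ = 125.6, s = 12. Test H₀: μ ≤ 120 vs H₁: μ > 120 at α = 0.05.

t = (125.6 - 120)/(12/√21) = 2.139, df = 20. Critical t = 1.725. Reject H₀.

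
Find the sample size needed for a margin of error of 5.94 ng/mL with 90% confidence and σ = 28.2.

n = (z*σ/E)² = (1.645×28.2/5.94)² = 61.0 → n = 61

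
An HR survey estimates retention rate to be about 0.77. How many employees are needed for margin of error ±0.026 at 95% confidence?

n = z²p(1-p)/E² = 1.96²×0.77×0.23/0.026² = 1006.4 → n = 1007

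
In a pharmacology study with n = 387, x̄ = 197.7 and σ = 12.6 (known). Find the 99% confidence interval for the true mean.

CI = x̄ ± z*(σ/√n) = 197.7 ± 2.576(12.6/√387) = 197.7 ± 1.65 = (196.05, 199.35)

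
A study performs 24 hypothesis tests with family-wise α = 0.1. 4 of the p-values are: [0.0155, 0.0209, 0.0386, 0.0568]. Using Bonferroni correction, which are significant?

Bonferroni α = 0.1/24 = 0.00417. None of the given p-values are significant.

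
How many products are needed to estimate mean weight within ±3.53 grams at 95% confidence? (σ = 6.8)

n = (z*σ/E)² = (1.96×6.8/3.53)² = 14.3 → n = 15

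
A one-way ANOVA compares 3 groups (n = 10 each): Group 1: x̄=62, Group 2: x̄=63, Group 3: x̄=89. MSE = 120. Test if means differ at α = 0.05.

Grand mean = 71.33. SS_between = 4686.67, MS_between = 2343.33. F = 19.528, F_crit ≈ 3.354. Reject H₀.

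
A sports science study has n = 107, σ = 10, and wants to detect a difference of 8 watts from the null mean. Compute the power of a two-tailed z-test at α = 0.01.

SE = σ/√n = 10/√107 = 0.967. Non-centrality λ = d/SE = 8/0.967 = 8.275. Power ≈ Φ(λ - z_{α/2}) = Φ(8.275 - 2.576) = Φ(5.699) = 1.0.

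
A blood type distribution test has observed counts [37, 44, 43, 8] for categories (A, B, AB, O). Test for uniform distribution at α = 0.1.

Expected = 33 each. χ² = Σ(O-E)²/E = 26.121. df = 3, critical value = 6.251. Reject H₀.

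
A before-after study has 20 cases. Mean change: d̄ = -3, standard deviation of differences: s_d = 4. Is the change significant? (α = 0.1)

t = d̄/(s_d/√n) = -3/(4/√20) = -3.354. df = 19, critical t = ±1.729. Reject H₀.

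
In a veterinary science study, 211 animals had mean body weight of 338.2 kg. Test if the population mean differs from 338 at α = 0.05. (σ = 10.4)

z = (x̄ - μ₀)/(σ/√n) = (338.2 - 338)/(10.4/√211) = 0.279. Critical value: ±1.96. Since |0.279| ≤ 1.96, Fail to reject H₀.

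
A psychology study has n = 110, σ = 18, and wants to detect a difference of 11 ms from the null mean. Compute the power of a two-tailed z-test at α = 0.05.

SE = σ/√n = 18/√110 = 1.716. Non-centrality λ = d/SE = 11/1.716 = 6.409. Power ≈ Φ(λ - z_{α/2}) = Φ(6.409 - 1.96) = Φ(4.449) = 1.0.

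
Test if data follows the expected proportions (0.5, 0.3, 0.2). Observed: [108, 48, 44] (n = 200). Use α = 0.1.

Expected: [100.0, 60.0, 40.0]. χ² = 3.44. df = 2, critical = 4.605. Fail to reject H₀.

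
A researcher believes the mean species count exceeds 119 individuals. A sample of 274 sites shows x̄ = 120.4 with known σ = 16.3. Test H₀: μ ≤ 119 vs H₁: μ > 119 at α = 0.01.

z = 1.422. Critical value: 2.33. Fail to reject H₀.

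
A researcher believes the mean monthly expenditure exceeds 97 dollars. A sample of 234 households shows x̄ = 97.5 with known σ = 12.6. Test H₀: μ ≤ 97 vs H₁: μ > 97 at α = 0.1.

z = 0.607. Critical value: 1.28. Fail to reject H₀.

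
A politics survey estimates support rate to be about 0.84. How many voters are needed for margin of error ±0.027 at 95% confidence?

n = z²p(1-p)/E² = 1.96²×0.84×0.16/0.027² = 708.2 → n = 709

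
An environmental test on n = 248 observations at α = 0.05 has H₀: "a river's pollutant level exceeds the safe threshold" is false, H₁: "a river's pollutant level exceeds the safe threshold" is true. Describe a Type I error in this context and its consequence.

Type I error: rejecting H₀ when it is true — concluding that a river's pollutant level exceeds the safe threshold when in fact it is not. Consequence: shutting down a compliant factory unnecessarily.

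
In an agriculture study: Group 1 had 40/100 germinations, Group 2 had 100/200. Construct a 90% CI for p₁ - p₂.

p̂₁ = 0.4, p̂₂ = 0.5. Difference = -0.1. CI = (-0.199, -0.001)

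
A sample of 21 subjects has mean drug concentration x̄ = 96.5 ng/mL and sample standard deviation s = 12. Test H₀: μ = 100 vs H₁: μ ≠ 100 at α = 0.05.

t = (x̄ - μ₀)/(s/√n) = (96.5 - 100)/(12/√21) = -1.337. df = 20, critical t = ±2.086. Fail to reject H₀.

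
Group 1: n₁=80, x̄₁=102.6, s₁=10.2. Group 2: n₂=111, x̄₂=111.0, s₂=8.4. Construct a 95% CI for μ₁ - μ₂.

Difference = -8.4. SE = √(10.2²/80 + 8.4²/111) = 1.391. CI = (-11.13, -5.67)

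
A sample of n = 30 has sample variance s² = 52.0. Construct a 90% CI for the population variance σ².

df = 29. χ²_{0.05} = 42.557, χ²_{0.95} = 17.708. CI for σ² = ((n-1)s²/χ²_{α/2}, (n-1)s²/χ²_{1-α/2}) = (29·52.0/42.557, 29·52.0/17.708) = (35.43, 85.16)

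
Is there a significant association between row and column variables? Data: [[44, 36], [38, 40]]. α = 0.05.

χ² = 0.624. df = 1, critical = 3.841. Fail to reject H₀. No evidence of dependence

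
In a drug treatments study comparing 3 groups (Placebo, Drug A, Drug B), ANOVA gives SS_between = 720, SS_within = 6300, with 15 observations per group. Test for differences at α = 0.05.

df_between = 2, df_within = 42. F = MS_between/MS_within = 360.0/150.0 = 2.4. F_crit ≈ 3.22. Fail to reject H₀.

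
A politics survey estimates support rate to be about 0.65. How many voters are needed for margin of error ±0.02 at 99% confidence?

n = z²p(1-p)/E² = 2.576²×0.65×0.35/0.02² = 3774.1 → n = 3775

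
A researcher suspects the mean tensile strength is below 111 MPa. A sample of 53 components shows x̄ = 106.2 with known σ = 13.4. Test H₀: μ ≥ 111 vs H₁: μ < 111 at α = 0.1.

z = -2.608. Critical value: -1.28. Reject H₀.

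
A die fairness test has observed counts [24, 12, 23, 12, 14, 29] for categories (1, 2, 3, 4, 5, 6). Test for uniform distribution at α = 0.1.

Expected = 19 each. χ² = Σ(O-E)²/E = 13.895. df = 5, critical value = 9.236. Reject H₀.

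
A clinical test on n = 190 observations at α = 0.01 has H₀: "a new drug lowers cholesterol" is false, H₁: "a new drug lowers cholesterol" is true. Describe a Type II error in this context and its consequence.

Type II error: failing to reject H₀ when it is false — concluding that a new drug lowers cholesterol is not supported when in fact it is. Consequence: shelving an effective drug — patients miss out on a treatment that would have helped.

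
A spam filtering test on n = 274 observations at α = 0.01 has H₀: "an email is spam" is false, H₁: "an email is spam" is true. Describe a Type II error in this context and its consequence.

Type II error: failing to reject H₀ when it is false — concluding that an email is spam is not supported when in fact it is. Consequence: a spam email lands in the inbox.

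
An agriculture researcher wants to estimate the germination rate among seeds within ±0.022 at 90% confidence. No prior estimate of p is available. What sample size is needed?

Conservative approach: use p = 0.5 (maximizes p(1-p) = 0.25). n = z²(0.25)/E² = 1.645²×0.25/0.022² = 1397.7 → n = 1398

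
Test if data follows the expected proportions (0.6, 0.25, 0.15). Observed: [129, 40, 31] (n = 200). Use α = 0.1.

Expected: [120.0, 50.0, 30.0]. χ² = 2.708. df = 2, critical = 4.605. Fail to reject H₀.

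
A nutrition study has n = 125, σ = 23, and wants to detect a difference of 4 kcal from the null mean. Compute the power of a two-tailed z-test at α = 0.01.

SE = σ/√n = 23/√125 = 2.057. Non-centrality λ = d/SE = 4/2.057 = 1.944. Power ≈ Φ(λ - z_{α/2}) = Φ(1.944 - 2.576) = Φ(-0.632) = 0.264.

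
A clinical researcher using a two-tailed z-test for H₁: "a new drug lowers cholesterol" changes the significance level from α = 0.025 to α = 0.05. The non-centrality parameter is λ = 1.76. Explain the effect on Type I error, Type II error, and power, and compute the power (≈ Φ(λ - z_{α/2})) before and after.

Increasing α from 0.025 to 0.05:
• Type I error rate increases (α is the Type I rate by definition).
• Critical value moves from z_{α/2} = 2.241 to 1.96, so power = Φ(λ - z_{α/2}) goes from Φ(1.76 - 2.241) = 0.315 to Φ(1.76 - 1.96) = 0.421.
• Type II error rate β = 1 - power therefore decreases (0.685 → 0.579).
Appropriate when false negatives are costly — here, shelving an effective drug — patients miss out on a treatment that would have helped.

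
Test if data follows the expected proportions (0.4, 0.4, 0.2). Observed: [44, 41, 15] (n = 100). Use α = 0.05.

Expected: [40.0, 40.0, 20.0]. χ² = 1.675. df = 2, critical = 5.991. Fail to reject H₀.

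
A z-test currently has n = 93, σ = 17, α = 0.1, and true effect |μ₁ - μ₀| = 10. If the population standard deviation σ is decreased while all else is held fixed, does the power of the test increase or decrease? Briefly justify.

Power increases: a smaller σ shrinks the standard error σ/√n, moving the sampling distribution under H₁ further from the critical value.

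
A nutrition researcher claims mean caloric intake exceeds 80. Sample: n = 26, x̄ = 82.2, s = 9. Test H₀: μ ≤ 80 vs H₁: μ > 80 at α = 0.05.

t = (82.2 - 80)/(9/√26) = 1.246, df = 25. Critical t = 1.708. Fail to reject H₀.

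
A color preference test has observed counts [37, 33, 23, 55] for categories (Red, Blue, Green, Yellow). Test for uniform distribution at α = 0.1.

Expected = 37 each. χ² = Σ(O-E)²/E = 14.486. df = 3, critical value = 6.251. Reject H₀.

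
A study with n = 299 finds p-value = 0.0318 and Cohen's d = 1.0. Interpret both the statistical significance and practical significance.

Statistically significant (p = 0.0318 < 0.05). Cohen's d = 1.0 indicates a large effect size. Both statistical and practical significance should be considered.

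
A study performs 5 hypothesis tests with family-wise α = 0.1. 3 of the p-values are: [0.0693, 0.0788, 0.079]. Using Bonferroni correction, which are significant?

Bonferroni α = 0.1/5 = 0.02. None of the given p-values are significant.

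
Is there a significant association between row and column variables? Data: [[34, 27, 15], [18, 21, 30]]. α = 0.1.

χ² = 10.359. df = 2, critical = 4.605. Reject H₀. Variables are dependent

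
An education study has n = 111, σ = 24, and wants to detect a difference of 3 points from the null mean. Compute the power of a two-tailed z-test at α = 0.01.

SE = σ/√n = 24/√111 = 2.278. Non-centrality λ = d/SE = 3/2.278 = 1.317. Power ≈ Φ(λ - z_{α/2}) = Φ(1.317 - 2.576) = Φ(-1.259) = 0.104.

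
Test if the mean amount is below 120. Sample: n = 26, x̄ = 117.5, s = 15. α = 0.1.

t = (117.5 - 120)/(15/√26) = -0.85, df = 25. Critical t = -1.316. Fail to reject H₀.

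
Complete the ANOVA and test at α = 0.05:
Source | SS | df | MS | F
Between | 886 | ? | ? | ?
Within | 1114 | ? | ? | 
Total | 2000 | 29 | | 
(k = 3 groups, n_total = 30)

df_between = 2, df_within = 27. MS_between = 443.0, MS_within = 41.26. F = 10.737, F_crit ≈ 3.354. Reject H₀.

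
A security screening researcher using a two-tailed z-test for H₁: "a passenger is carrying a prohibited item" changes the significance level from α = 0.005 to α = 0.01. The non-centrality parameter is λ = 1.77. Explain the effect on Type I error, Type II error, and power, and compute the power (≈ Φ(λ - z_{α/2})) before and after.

Increasing α from 0.005 to 0.01:
• Type I error rate increases (α is the Type I rate by definition).
• Critical value moves from z_{α/2} = 2.807 to 2.576, so power = Φ(λ - z_{α/2}) goes from Φ(1.77 - 2.807) = 0.15 to Φ(1.77 - 2.576) = 0.21.
• Type II error rate β = 1 - power therefore decreases (0.85 → 0.79).
Appropriate when false negatives are costly — here, letting a prohibited item through — security breach.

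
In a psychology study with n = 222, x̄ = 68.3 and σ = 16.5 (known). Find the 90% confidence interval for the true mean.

CI = x̄ ± z*(σ/√n) = 68.3 ± 1.645(16.5/√222) = 68.3 ± 1.82 = (66.48, 70.12)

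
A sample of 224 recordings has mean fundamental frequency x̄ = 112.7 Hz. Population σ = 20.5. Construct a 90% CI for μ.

CI = x̄ ± z*(σ/√n) = 112.7 ± 1.645(20.5/√224) = 112.7 ± 2.25 = (110.45, 114.95)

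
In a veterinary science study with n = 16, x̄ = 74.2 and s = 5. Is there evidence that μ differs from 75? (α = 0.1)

t = (x̄ - μ₀)/(s/√n) = (74.2 - 75)/(5/√16) = -0.64. df = 15, critical t = ±1.753. Fail to reject H₀.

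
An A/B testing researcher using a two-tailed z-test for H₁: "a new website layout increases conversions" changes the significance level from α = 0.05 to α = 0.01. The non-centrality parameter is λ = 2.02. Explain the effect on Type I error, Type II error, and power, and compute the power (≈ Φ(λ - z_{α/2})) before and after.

Decreasing α from 0.05 to 0.01:
• Type I error rate decreases (α is the Type I rate by definition).
• Critical value moves from z_{α/2} = 1.96 to 2.576, so power = Φ(λ - z_{α/2}) goes from Φ(2.02 - 1.96) = 0.524 to Φ(2.02 - 2.576) = 0.289.
• Type II error rate β = 1 - power therefore increases (0.476 → 0.711).
Appropriate when false positives are costly — here, rolling out a layout that doesn't actually help — wasted engineering effort.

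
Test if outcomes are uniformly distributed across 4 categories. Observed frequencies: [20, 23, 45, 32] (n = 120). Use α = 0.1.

Expected = 30 each. χ² = Σ(O-E)²/E = 12.6. df = 3, critical value = 6.251. Reject H₀.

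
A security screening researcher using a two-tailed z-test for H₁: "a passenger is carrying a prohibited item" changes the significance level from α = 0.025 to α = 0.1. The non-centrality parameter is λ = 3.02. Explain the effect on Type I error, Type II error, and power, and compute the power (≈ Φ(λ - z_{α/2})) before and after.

Increasing α from 0.025 to 0.1:
• Type I error rate increases (α is the Type I rate by definition).
• Critical value moves from z_{α/2} = 2.241 to 1.645, so power = Φ(λ - z_{α/2}) goes from Φ(3.02 - 2.241) = 0.782 to Φ(3.02 - 1.645) = 0.915.
• Type II error rate β = 1 - power therefore decreases (0.218 → 0.085).
Appropriate when false negatives are costly — here, letting a prohibited item through — security breach.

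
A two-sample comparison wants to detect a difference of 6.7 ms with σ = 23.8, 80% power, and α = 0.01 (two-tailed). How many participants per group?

n per group = 2(z_α/2 + z_β)²σ²/d² = 2×(2.576 + 0.84)²×23.8²/6.7² = 294.5 → n = 295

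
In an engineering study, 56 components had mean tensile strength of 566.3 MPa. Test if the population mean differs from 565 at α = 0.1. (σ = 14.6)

z = (x̄ - μ₀)/(σ/√n) = (566.3 - 565)/(14.6/√56) = 0.666. Critical value: ±1.645. Since |0.666| ≤ 1.645, Fail to reject H₀.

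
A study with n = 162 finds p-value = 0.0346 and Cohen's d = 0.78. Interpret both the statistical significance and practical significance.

Statistically significant (p = 0.0346 < 0.05). Cohen's d = 0.78 indicates a medium effect size. Both statistical and practical significance should be considered.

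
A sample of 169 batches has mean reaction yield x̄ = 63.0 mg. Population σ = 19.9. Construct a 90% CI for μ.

CI = x̄ ± z*(σ/√n) = 63.0 ± 1.645(19.9/√169) = 63.0 ± 2.52 = (60.48, 65.52)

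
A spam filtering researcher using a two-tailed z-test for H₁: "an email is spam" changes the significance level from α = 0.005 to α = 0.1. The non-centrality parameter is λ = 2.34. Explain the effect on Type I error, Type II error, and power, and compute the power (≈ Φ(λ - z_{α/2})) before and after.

Increasing α from 0.005 to 0.1:
• Type I error rate increases (α is the Type I rate by definition).
• Critical value moves from z_{α/2} = 2.807 to 1.645, so power = Φ(λ - z_{α/2}) goes from Φ(2.34 - 2.807) = 0.32 to Φ(2.34 - 1.645) = 0.756.
• Type II error rate β = 1 - power therefore decreases (0.68 → 0.244).
Appropriate when false negatives are costly — here, a spam email lands in the inbox.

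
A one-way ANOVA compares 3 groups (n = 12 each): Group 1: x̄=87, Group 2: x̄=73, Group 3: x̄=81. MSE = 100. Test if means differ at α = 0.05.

Grand mean = 80.33. SS_between = 1184.0, MS_between = 592.0. F = 5.92, F_crit ≈ 3.285. Reject H₀.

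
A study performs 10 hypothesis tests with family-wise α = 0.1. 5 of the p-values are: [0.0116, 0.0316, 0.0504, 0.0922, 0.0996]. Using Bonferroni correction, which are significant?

Bonferroni α = 0.1/10 = 0.01. None of the given p-values are significant.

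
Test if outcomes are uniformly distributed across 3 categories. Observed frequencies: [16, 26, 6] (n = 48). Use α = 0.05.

Expected = 16 each. χ² = Σ(O-E)²/E = 12.5. df = 2, critical value = 5.991. Reject H₀.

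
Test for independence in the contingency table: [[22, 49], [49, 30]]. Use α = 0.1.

χ² = 14.452. df = 1, critical = 2.706. Reject H₀. Variables are dependent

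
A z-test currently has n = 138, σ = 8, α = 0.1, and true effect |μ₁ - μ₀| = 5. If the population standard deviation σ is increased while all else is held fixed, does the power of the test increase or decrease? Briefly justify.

Power decreases: a larger σ inflates the standard error σ/√n, pulling the sampling distribution under H₁ back toward the critical value.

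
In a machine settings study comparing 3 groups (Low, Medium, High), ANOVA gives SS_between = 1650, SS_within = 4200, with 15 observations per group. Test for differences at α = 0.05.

df_between = 2, df_within = 42. F = MS_between/MS_within = 825.0/100.0 = 8.25. F_crit ≈ 3.22. Reject H₀. At least one mean differs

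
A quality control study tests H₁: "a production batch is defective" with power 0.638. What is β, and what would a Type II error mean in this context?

β = 1 - power = 1 - 0.638 = 0.362. A Type II error is failing to reject H₀ when H₀ is false (false negative) — here, failing to conclude that a production batch is defective when in fact it is true. Consequence: shipping a defective batch — faulty products reach customers.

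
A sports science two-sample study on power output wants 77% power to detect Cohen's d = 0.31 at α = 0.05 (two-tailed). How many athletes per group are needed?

z_{α/2} = 1.96, z_β = Φ⁻¹(0.77) = 0.739. For small effect (d = 0.31): n per group = 2(z_{α/2} + z_β)²/d² = 2(1.96 + 0.739)²/0.31² = 151.6 → 152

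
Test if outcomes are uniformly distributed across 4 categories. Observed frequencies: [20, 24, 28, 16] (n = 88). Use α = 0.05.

Expected = 22 each. χ² = Σ(O-E)²/E = 3.636. df = 3, critical value = 7.815. Fail to reject H₀.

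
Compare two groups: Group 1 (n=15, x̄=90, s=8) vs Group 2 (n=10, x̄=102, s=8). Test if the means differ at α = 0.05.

Pooled sp = 8.0. t = -3.674, df = 23. Critical t = ±2.069. Reject H₀.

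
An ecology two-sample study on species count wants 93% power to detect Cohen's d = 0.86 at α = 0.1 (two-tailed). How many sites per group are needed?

z_{α/2} = 1.645, z_β = Φ⁻¹(0.93) = 1.476. For large effect (d = 0.86): n per group = 2(z_{α/2} + z_β)²/d² = 2(1.645 + 1.476)²/0.86² = 26.3 → 27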